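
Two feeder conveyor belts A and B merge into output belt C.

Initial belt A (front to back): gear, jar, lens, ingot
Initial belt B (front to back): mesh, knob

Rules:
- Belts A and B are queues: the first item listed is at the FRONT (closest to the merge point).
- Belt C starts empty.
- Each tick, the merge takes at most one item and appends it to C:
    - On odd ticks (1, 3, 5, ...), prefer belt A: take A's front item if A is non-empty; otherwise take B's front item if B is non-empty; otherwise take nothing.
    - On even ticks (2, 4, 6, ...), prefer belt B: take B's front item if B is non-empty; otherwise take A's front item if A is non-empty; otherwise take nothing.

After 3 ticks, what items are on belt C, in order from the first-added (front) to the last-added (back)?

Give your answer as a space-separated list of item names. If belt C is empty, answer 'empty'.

Tick 1: prefer A, take gear from A; A=[jar,lens,ingot] B=[mesh,knob] C=[gear]
Tick 2: prefer B, take mesh from B; A=[jar,lens,ingot] B=[knob] C=[gear,mesh]
Tick 3: prefer A, take jar from A; A=[lens,ingot] B=[knob] C=[gear,mesh,jar]

Answer: gear mesh jar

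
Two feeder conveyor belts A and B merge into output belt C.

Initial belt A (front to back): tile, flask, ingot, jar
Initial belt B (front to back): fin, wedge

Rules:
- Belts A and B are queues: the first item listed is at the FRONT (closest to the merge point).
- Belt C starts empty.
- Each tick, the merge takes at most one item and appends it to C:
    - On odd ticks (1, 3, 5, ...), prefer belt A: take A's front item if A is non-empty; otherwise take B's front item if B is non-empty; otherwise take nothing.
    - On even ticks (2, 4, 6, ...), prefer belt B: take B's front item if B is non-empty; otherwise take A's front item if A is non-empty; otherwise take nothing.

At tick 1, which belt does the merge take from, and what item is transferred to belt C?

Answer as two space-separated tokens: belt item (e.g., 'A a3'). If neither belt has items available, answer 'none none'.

Answer: A tile

Derivation:
Tick 1: prefer A, take tile from A; A=[flask,ingot,jar] B=[fin,wedge] C=[tile]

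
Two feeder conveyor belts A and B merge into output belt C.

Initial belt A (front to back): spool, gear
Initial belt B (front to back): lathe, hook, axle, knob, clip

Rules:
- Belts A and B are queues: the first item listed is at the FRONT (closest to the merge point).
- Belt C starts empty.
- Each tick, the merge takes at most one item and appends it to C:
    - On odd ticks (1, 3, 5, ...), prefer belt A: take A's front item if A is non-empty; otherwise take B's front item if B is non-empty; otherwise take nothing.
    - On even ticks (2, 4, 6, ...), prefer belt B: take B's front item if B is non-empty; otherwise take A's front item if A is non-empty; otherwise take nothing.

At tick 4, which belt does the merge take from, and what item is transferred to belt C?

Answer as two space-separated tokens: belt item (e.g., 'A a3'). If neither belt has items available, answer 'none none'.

Answer: B hook

Derivation:
Tick 1: prefer A, take spool from A; A=[gear] B=[lathe,hook,axle,knob,clip] C=[spool]
Tick 2: prefer B, take lathe from B; A=[gear] B=[hook,axle,knob,clip] C=[spool,lathe]
Tick 3: prefer A, take gear from A; A=[-] B=[hook,axle,knob,clip] C=[spool,lathe,gear]
Tick 4: prefer B, take hook from B; A=[-] B=[axle,knob,clip] C=[spool,lathe,gear,hook]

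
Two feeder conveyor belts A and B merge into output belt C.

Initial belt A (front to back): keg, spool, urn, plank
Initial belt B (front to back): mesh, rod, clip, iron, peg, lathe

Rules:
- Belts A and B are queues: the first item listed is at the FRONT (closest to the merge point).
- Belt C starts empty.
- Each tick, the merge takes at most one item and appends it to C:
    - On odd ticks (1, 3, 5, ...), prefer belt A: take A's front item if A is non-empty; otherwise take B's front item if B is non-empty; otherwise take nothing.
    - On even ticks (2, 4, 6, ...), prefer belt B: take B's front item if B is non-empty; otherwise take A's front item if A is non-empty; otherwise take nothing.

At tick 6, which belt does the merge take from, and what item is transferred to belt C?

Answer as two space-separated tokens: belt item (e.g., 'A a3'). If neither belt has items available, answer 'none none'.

Answer: B clip

Derivation:
Tick 1: prefer A, take keg from A; A=[spool,urn,plank] B=[mesh,rod,clip,iron,peg,lathe] C=[keg]
Tick 2: prefer B, take mesh from B; A=[spool,urn,plank] B=[rod,clip,iron,peg,lathe] C=[keg,mesh]
Tick 3: prefer A, take spool from A; A=[urn,plank] B=[rod,clip,iron,peg,lathe] C=[keg,mesh,spool]
Tick 4: prefer B, take rod from B; A=[urn,plank] B=[clip,iron,peg,lathe] C=[keg,mesh,spool,rod]
Tick 5: prefer A, take urn from A; A=[plank] B=[clip,iron,peg,lathe] C=[keg,mesh,spool,rod,urn]
Tick 6: prefer B, take clip from B; A=[plank] B=[iron,peg,lathe] C=[keg,mesh,spool,rod,urn,clip]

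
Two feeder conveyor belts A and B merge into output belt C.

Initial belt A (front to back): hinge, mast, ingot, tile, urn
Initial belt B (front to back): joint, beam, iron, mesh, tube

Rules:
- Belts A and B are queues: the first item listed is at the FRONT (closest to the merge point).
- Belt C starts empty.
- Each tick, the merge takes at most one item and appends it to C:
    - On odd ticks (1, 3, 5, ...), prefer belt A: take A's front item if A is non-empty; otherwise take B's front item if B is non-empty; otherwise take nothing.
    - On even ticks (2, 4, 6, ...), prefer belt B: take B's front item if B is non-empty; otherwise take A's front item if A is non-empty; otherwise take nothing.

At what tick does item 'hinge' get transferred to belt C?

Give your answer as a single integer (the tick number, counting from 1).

Answer: 1

Derivation:
Tick 1: prefer A, take hinge from A; A=[mast,ingot,tile,urn] B=[joint,beam,iron,mesh,tube] C=[hinge]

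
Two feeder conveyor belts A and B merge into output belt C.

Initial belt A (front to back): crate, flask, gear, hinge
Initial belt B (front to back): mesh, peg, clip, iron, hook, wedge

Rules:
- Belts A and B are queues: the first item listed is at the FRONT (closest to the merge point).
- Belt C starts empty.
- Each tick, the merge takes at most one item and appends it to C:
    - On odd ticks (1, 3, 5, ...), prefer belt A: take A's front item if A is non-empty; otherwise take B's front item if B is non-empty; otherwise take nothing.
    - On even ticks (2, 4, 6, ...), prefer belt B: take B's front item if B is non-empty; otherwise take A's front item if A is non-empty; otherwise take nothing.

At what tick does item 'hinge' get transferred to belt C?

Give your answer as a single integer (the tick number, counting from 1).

Answer: 7

Derivation:
Tick 1: prefer A, take crate from A; A=[flask,gear,hinge] B=[mesh,peg,clip,iron,hook,wedge] C=[crate]
Tick 2: prefer B, take mesh from B; A=[flask,gear,hinge] B=[peg,clip,iron,hook,wedge] C=[crate,mesh]
Tick 3: prefer A, take flask from A; A=[gear,hinge] B=[peg,clip,iron,hook,wedge] C=[crate,mesh,flask]
Tick 4: prefer B, take peg from B; A=[gear,hinge] B=[clip,iron,hook,wedge] C=[crate,mesh,flask,peg]
Tick 5: prefer A, take gear from A; A=[hinge] B=[clip,iron,hook,wedge] C=[crate,mesh,flask,peg,gear]
Tick 6: prefer B, take clip from B; A=[hinge] B=[iron,hook,wedge] C=[crate,mesh,flask,peg,gear,clip]
Tick 7: prefer A, take hinge from A; A=[-] B=[iron,hook,wedge] C=[crate,mesh,flask,peg,gear,clip,hinge]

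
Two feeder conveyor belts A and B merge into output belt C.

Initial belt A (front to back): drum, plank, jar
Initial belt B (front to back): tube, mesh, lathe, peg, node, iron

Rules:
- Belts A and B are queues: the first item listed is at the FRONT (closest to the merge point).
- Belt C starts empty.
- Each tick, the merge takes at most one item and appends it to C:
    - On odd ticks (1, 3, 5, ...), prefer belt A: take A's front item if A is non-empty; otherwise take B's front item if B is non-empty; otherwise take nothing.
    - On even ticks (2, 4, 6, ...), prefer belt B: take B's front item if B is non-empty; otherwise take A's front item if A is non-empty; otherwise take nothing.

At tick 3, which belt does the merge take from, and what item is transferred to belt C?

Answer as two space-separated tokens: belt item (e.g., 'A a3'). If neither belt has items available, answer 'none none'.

Tick 1: prefer A, take drum from A; A=[plank,jar] B=[tube,mesh,lathe,peg,node,iron] C=[drum]
Tick 2: prefer B, take tube from B; A=[plank,jar] B=[mesh,lathe,peg,node,iron] C=[drum,tube]
Tick 3: prefer A, take plank from A; A=[jar] B=[mesh,lathe,peg,node,iron] C=[drum,tube,plank]

Answer: A plank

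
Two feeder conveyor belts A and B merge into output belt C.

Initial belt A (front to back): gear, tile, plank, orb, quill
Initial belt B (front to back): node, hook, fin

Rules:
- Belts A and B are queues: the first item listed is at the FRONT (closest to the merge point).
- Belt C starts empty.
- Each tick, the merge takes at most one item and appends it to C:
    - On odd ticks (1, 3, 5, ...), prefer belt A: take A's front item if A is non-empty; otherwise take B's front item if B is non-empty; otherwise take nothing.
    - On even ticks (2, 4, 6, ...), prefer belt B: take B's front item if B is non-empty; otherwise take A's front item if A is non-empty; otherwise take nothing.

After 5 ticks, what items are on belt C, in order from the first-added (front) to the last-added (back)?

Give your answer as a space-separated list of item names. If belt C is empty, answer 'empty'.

Tick 1: prefer A, take gear from A; A=[tile,plank,orb,quill] B=[node,hook,fin] C=[gear]
Tick 2: prefer B, take node from B; A=[tile,plank,orb,quill] B=[hook,fin] C=[gear,node]
Tick 3: prefer A, take tile from A; A=[plank,orb,quill] B=[hook,fin] C=[gear,node,tile]
Tick 4: prefer B, take hook from B; A=[plank,orb,quill] B=[fin] C=[gear,node,tile,hook]
Tick 5: prefer A, take plank from A; A=[orb,quill] B=[fin] C=[gear,node,tile,hook,plank]

Answer: gear node tile hook plank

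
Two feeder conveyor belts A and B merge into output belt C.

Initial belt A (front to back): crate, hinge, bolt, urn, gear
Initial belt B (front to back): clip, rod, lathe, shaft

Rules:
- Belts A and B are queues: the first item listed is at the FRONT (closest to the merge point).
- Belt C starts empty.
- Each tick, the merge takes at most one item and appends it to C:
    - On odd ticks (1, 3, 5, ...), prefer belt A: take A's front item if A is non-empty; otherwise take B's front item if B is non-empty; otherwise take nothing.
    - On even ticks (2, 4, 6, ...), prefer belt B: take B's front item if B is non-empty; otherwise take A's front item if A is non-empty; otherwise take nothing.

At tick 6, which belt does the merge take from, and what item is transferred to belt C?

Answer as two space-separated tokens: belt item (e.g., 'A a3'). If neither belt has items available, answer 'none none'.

Tick 1: prefer A, take crate from A; A=[hinge,bolt,urn,gear] B=[clip,rod,lathe,shaft] C=[crate]
Tick 2: prefer B, take clip from B; A=[hinge,bolt,urn,gear] B=[rod,lathe,shaft] C=[crate,clip]
Tick 3: prefer A, take hinge from A; A=[bolt,urn,gear] B=[rod,lathe,shaft] C=[crate,clip,hinge]
Tick 4: prefer B, take rod from B; A=[bolt,urn,gear] B=[lathe,shaft] C=[crate,clip,hinge,rod]
Tick 5: prefer A, take bolt from A; A=[urn,gear] B=[lathe,shaft] C=[crate,clip,hinge,rod,bolt]
Tick 6: prefer B, take lathe from B; A=[urn,gear] B=[shaft] C=[crate,clip,hinge,rod,bolt,lathe]

Answer: B lathe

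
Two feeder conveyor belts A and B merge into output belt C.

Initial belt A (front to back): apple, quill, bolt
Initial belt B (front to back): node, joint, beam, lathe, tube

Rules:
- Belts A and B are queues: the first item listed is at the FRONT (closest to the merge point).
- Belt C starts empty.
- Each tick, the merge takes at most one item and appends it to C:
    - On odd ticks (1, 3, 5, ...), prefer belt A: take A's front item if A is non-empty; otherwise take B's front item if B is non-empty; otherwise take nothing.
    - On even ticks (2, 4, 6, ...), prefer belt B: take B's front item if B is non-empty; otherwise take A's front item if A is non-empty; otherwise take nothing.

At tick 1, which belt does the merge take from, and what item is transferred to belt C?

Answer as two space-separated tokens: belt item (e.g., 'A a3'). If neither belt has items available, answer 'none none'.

Tick 1: prefer A, take apple from A; A=[quill,bolt] B=[node,joint,beam,lathe,tube] C=[apple]

Answer: A apple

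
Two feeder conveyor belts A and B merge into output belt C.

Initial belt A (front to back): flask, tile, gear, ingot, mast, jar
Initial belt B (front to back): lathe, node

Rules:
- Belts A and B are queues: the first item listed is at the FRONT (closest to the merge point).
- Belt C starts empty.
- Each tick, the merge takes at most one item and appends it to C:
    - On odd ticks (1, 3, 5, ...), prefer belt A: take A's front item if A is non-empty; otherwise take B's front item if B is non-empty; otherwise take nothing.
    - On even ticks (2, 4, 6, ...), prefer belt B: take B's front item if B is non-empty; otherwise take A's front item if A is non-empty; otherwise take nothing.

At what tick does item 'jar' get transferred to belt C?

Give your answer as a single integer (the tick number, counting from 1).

Tick 1: prefer A, take flask from A; A=[tile,gear,ingot,mast,jar] B=[lathe,node] C=[flask]
Tick 2: prefer B, take lathe from B; A=[tile,gear,ingot,mast,jar] B=[node] C=[flask,lathe]
Tick 3: prefer A, take tile from A; A=[gear,ingot,mast,jar] B=[node] C=[flask,lathe,tile]
Tick 4: prefer B, take node from B; A=[gear,ingot,mast,jar] B=[-] C=[flask,lathe,tile,node]
Tick 5: prefer A, take gear from A; A=[ingot,mast,jar] B=[-] C=[flask,lathe,tile,node,gear]
Tick 6: prefer B, take ingot from A; A=[mast,jar] B=[-] C=[flask,lathe,tile,node,gear,ingot]
Tick 7: prefer A, take mast from A; A=[jar] B=[-] C=[flask,lathe,tile,node,gear,ingot,mast]
Tick 8: prefer B, take jar from A; A=[-] B=[-] C=[flask,lathe,tile,node,gear,ingot,mast,jar]

Answer: 8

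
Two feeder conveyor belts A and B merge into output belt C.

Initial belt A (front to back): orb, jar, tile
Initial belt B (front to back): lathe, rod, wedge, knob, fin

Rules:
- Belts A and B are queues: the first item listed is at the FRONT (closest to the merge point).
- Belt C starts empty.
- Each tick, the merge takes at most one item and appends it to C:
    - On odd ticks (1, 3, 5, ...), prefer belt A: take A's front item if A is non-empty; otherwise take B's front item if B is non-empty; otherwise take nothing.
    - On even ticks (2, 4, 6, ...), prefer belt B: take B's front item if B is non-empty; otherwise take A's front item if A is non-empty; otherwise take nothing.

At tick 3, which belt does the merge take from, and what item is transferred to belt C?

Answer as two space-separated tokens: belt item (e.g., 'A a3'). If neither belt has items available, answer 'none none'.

Answer: A jar

Derivation:
Tick 1: prefer A, take orb from A; A=[jar,tile] B=[lathe,rod,wedge,knob,fin] C=[orb]
Tick 2: prefer B, take lathe from B; A=[jar,tile] B=[rod,wedge,knob,fin] C=[orb,lathe]
Tick 3: prefer A, take jar from A; A=[tile] B=[rod,wedge,knob,fin] C=[orb,lathe,jar]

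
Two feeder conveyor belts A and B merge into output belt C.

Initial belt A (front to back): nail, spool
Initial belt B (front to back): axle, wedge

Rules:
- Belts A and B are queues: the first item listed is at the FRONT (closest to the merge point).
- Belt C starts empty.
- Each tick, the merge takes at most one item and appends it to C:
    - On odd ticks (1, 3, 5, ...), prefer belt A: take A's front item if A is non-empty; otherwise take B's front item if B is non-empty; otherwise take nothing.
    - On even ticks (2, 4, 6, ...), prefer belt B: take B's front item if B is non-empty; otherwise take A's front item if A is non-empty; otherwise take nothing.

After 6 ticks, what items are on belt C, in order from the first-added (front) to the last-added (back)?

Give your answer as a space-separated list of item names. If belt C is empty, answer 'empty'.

Tick 1: prefer A, take nail from A; A=[spool] B=[axle,wedge] C=[nail]
Tick 2: prefer B, take axle from B; A=[spool] B=[wedge] C=[nail,axle]
Tick 3: prefer A, take spool from A; A=[-] B=[wedge] C=[nail,axle,spool]
Tick 4: prefer B, take wedge from B; A=[-] B=[-] C=[nail,axle,spool,wedge]
Tick 5: prefer A, both empty, nothing taken; A=[-] B=[-] C=[nail,axle,spool,wedge]
Tick 6: prefer B, both empty, nothing taken; A=[-] B=[-] C=[nail,axle,spool,wedge]

Answer: nail axle spool wedge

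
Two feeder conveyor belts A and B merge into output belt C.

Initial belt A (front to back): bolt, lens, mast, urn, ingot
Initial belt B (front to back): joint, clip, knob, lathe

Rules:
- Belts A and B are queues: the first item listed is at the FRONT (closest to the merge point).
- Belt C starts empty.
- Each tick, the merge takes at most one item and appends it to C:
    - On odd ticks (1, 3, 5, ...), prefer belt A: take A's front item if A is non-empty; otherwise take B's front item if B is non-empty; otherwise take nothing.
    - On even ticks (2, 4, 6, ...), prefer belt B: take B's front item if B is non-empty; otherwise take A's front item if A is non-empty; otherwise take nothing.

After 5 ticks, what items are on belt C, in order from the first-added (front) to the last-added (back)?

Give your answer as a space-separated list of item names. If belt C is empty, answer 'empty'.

Tick 1: prefer A, take bolt from A; A=[lens,mast,urn,ingot] B=[joint,clip,knob,lathe] C=[bolt]
Tick 2: prefer B, take joint from B; A=[lens,mast,urn,ingot] B=[clip,knob,lathe] C=[bolt,joint]
Tick 3: prefer A, take lens from A; A=[mast,urn,ingot] B=[clip,knob,lathe] C=[bolt,joint,lens]
Tick 4: prefer B, take clip from B; A=[mast,urn,ingot] B=[knob,lathe] C=[bolt,joint,lens,clip]
Tick 5: prefer A, take mast from A; A=[urn,ingot] B=[knob,lathe] C=[bolt,joint,lens,clip,mast]

Answer: bolt joint lens clip mast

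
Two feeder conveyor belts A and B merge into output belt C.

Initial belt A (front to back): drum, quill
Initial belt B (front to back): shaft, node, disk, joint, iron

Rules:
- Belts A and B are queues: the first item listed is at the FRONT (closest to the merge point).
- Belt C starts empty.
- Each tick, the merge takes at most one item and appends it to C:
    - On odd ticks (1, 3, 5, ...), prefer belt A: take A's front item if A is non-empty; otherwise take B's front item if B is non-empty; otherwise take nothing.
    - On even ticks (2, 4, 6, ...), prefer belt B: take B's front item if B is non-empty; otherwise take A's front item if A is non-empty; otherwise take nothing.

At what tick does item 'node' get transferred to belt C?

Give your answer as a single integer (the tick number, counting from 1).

Tick 1: prefer A, take drum from A; A=[quill] B=[shaft,node,disk,joint,iron] C=[drum]
Tick 2: prefer B, take shaft from B; A=[quill] B=[node,disk,joint,iron] C=[drum,shaft]
Tick 3: prefer A, take quill from A; A=[-] B=[node,disk,joint,iron] C=[drum,shaft,quill]
Tick 4: prefer B, take node from B; A=[-] B=[disk,joint,iron] C=[drum,shaft,quill,node]

Answer: 4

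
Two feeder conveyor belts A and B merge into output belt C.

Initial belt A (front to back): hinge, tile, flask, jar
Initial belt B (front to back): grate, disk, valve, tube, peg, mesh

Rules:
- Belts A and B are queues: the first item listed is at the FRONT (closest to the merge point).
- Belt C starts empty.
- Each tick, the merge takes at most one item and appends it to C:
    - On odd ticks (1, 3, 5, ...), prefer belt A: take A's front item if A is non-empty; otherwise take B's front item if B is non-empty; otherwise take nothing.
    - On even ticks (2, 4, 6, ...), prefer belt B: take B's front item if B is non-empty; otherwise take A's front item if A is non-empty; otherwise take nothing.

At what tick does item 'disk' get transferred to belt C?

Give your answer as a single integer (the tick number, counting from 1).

Tick 1: prefer A, take hinge from A; A=[tile,flask,jar] B=[grate,disk,valve,tube,peg,mesh] C=[hinge]
Tick 2: prefer B, take grate from B; A=[tile,flask,jar] B=[disk,valve,tube,peg,mesh] C=[hinge,grate]
Tick 3: prefer A, take tile from A; A=[flask,jar] B=[disk,valve,tube,peg,mesh] C=[hinge,grate,tile]
Tick 4: prefer B, take disk from B; A=[flask,jar] B=[valve,tube,peg,mesh] C=[hinge,grate,tile,disk]

Answer: 4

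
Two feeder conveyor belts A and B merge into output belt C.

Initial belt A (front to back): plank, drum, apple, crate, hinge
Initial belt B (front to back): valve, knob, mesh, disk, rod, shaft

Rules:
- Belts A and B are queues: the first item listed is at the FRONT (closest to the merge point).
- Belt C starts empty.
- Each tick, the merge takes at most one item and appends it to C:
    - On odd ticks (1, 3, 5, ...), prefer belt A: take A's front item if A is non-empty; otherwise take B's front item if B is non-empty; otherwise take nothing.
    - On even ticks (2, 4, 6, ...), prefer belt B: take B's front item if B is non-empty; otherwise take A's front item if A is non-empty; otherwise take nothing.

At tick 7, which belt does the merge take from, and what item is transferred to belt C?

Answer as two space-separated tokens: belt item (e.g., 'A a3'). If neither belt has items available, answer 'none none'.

Tick 1: prefer A, take plank from A; A=[drum,apple,crate,hinge] B=[valve,knob,mesh,disk,rod,shaft] C=[plank]
Tick 2: prefer B, take valve from B; A=[drum,apple,crate,hinge] B=[knob,mesh,disk,rod,shaft] C=[plank,valve]
Tick 3: prefer A, take drum from A; A=[apple,crate,hinge] B=[knob,mesh,disk,rod,shaft] C=[plank,valve,drum]
Tick 4: prefer B, take knob from B; A=[apple,crate,hinge] B=[mesh,disk,rod,shaft] C=[plank,valve,drum,knob]
Tick 5: prefer A, take apple from A; A=[crate,hinge] B=[mesh,disk,rod,shaft] C=[plank,valve,drum,knob,apple]
Tick 6: prefer B, take mesh from B; A=[crate,hinge] B=[disk,rod,shaft] C=[plank,valve,drum,knob,apple,mesh]
Tick 7: prefer A, take crate from A; A=[hinge] B=[disk,rod,shaft] C=[plank,valve,drum,knob,apple,mesh,crate]

Answer: A crate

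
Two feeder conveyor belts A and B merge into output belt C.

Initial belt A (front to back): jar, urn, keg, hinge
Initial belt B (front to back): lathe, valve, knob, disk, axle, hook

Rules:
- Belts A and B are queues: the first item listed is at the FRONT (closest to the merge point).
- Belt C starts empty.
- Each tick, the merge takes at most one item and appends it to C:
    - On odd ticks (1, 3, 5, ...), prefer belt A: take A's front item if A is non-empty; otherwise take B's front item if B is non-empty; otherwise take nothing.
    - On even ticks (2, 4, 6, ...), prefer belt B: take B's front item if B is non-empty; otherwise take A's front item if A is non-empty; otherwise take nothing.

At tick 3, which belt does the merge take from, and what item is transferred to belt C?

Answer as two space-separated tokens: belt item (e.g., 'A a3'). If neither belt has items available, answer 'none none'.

Tick 1: prefer A, take jar from A; A=[urn,keg,hinge] B=[lathe,valve,knob,disk,axle,hook] C=[jar]
Tick 2: prefer B, take lathe from B; A=[urn,keg,hinge] B=[valve,knob,disk,axle,hook] C=[jar,lathe]
Tick 3: prefer A, take urn from A; A=[keg,hinge] B=[valve,knob,disk,axle,hook] C=[jar,lathe,urn]

Answer: A urn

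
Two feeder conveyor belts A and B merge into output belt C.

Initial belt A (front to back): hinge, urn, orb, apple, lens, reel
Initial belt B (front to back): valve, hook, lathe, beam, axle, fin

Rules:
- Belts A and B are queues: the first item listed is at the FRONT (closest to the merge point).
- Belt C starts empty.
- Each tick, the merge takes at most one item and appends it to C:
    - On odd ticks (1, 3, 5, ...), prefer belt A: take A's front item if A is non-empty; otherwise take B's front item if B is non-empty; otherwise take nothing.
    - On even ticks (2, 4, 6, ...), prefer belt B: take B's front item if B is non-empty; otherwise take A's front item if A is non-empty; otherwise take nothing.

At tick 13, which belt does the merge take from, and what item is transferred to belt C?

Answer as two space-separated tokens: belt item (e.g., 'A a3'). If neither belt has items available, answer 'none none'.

Tick 1: prefer A, take hinge from A; A=[urn,orb,apple,lens,reel] B=[valve,hook,lathe,beam,axle,fin] C=[hinge]
Tick 2: prefer B, take valve from B; A=[urn,orb,apple,lens,reel] B=[hook,lathe,beam,axle,fin] C=[hinge,valve]
Tick 3: prefer A, take urn from A; A=[orb,apple,lens,reel] B=[hook,lathe,beam,axle,fin] C=[hinge,valve,urn]
Tick 4: prefer B, take hook from B; A=[orb,apple,lens,reel] B=[lathe,beam,axle,fin] C=[hinge,valve,urn,hook]
Tick 5: prefer A, take orb from A; A=[apple,lens,reel] B=[lathe,beam,axle,fin] C=[hinge,valve,urn,hook,orb]
Tick 6: prefer B, take lathe from B; A=[apple,lens,reel] B=[beam,axle,fin] C=[hinge,valve,urn,hook,orb,lathe]
Tick 7: prefer A, take apple from A; A=[lens,reel] B=[beam,axle,fin] C=[hinge,valve,urn,hook,orb,lathe,apple]
Tick 8: prefer B, take beam from B; A=[lens,reel] B=[axle,fin] C=[hinge,valve,urn,hook,orb,lathe,apple,beam]
Tick 9: prefer A, take lens from A; A=[reel] B=[axle,fin] C=[hinge,valve,urn,hook,orb,lathe,apple,beam,lens]
Tick 10: prefer B, take axle from B; A=[reel] B=[fin] C=[hinge,valve,urn,hook,orb,lathe,apple,beam,lens,axle]
Tick 11: prefer A, take reel from A; A=[-] B=[fin] C=[hinge,valve,urn,hook,orb,lathe,apple,beam,lens,axle,reel]
Tick 12: prefer B, take fin from B; A=[-] B=[-] C=[hinge,valve,urn,hook,orb,lathe,apple,beam,lens,axle,reel,fin]
Tick 13: prefer A, both empty, nothing taken; A=[-] B=[-] C=[hinge,valve,urn,hook,orb,lathe,apple,beam,lens,axle,reel,fin]

Answer: none none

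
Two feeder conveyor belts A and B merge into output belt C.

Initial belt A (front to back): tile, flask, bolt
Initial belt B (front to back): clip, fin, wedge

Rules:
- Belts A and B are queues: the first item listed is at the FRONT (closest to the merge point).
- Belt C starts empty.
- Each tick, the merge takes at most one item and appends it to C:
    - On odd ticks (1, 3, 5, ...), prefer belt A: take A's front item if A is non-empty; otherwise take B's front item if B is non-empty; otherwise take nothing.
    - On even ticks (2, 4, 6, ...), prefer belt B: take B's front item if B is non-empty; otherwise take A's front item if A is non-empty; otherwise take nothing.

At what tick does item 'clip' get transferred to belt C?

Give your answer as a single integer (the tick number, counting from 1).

Tick 1: prefer A, take tile from A; A=[flask,bolt] B=[clip,fin,wedge] C=[tile]
Tick 2: prefer B, take clip from B; A=[flask,bolt] B=[fin,wedge] C=[tile,clip]

Answer: 2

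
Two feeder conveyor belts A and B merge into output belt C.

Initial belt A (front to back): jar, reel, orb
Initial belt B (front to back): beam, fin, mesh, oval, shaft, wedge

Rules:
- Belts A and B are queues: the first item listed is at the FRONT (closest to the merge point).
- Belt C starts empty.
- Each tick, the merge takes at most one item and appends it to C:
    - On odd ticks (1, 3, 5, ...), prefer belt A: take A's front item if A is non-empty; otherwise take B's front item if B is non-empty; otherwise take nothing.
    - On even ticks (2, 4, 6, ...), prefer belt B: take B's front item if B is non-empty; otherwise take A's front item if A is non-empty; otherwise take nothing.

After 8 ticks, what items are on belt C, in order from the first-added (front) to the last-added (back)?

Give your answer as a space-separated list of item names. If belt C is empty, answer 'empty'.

Answer: jar beam reel fin orb mesh oval shaft

Derivation:
Tick 1: prefer A, take jar from A; A=[reel,orb] B=[beam,fin,mesh,oval,shaft,wedge] C=[jar]
Tick 2: prefer B, take beam from B; A=[reel,orb] B=[fin,mesh,oval,shaft,wedge] C=[jar,beam]
Tick 3: prefer A, take reel from A; A=[orb] B=[fin,mesh,oval,shaft,wedge] C=[jar,beam,reel]
Tick 4: prefer B, take fin from B; A=[orb] B=[mesh,oval,shaft,wedge] C=[jar,beam,reel,fin]
Tick 5: prefer A, take orb from A; A=[-] B=[mesh,oval,shaft,wedge] C=[jar,beam,reel,fin,orb]
Tick 6: prefer B, take mesh from B; A=[-] B=[oval,shaft,wedge] C=[jar,beam,reel,fin,orb,mesh]
Tick 7: prefer A, take oval from B; A=[-] B=[shaft,wedge] C=[jar,beam,reel,fin,orb,mesh,oval]
Tick 8: prefer B, take shaft from B; A=[-] B=[wedge] C=[jar,beam,reel,fin,orb,mesh,oval,shaft]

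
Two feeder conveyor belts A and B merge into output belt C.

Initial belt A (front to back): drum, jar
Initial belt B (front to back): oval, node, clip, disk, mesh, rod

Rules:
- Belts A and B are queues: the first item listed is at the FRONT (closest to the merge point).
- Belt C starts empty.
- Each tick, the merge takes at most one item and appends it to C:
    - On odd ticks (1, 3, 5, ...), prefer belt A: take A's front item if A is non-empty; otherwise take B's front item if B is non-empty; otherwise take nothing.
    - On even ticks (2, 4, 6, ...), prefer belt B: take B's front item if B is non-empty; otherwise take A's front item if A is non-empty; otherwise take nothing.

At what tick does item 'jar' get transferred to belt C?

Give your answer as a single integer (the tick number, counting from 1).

Tick 1: prefer A, take drum from A; A=[jar] B=[oval,node,clip,disk,mesh,rod] C=[drum]
Tick 2: prefer B, take oval from B; A=[jar] B=[node,clip,disk,mesh,rod] C=[drum,oval]
Tick 3: prefer A, take jar from A; A=[-] B=[node,clip,disk,mesh,rod] C=[drum,oval,jar]

Answer: 3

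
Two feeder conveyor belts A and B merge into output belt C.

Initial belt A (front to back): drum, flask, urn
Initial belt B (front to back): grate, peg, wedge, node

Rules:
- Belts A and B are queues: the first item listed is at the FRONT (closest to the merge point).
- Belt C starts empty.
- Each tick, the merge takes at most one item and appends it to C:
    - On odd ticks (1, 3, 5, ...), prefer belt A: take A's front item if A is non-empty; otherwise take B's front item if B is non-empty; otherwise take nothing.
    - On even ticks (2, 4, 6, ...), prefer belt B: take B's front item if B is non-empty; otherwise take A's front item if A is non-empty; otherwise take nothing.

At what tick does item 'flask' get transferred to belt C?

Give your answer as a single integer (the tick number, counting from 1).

Answer: 3

Derivation:
Tick 1: prefer A, take drum from A; A=[flask,urn] B=[grate,peg,wedge,node] C=[drum]
Tick 2: prefer B, take grate from B; A=[flask,urn] B=[peg,wedge,node] C=[drum,grate]
Tick 3: prefer A, take flask from A; A=[urn] B=[peg,wedge,node] C=[drum,grate,flask]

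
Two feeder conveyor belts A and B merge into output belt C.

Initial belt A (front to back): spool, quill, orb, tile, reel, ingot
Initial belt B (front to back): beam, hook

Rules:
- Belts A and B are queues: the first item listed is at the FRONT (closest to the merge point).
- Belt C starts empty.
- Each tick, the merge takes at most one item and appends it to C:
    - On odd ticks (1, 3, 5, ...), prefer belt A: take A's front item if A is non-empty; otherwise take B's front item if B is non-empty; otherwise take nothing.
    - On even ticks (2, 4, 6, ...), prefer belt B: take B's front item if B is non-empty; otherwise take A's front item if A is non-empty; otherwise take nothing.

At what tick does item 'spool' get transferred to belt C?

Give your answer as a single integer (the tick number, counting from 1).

Tick 1: prefer A, take spool from A; A=[quill,orb,tile,reel,ingot] B=[beam,hook] C=[spool]

Answer: 1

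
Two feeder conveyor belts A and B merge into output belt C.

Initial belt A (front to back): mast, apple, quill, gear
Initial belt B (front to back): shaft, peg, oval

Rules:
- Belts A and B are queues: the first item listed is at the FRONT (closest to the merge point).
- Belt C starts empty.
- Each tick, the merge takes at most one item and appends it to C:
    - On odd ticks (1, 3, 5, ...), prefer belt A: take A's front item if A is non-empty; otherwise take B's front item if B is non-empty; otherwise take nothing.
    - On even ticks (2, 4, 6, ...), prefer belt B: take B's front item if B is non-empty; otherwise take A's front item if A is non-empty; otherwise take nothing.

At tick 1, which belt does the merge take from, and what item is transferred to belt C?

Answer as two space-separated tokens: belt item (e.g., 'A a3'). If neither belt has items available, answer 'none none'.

Tick 1: prefer A, take mast from A; A=[apple,quill,gear] B=[shaft,peg,oval] C=[mast]

Answer: A mast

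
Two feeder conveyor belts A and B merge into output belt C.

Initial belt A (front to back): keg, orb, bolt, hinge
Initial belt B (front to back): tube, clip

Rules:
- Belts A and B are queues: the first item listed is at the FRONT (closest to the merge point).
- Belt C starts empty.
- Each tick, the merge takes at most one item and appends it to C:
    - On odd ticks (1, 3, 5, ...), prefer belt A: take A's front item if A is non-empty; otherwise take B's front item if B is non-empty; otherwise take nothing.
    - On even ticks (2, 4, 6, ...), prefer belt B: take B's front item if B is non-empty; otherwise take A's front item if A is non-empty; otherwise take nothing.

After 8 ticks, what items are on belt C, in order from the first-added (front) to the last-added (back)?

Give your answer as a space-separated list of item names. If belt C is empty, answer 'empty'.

Tick 1: prefer A, take keg from A; A=[orb,bolt,hinge] B=[tube,clip] C=[keg]
Tick 2: prefer B, take tube from B; A=[orb,bolt,hinge] B=[clip] C=[keg,tube]
Tick 3: prefer A, take orb from A; A=[bolt,hinge] B=[clip] C=[keg,tube,orb]
Tick 4: prefer B, take clip from B; A=[bolt,hinge] B=[-] C=[keg,tube,orb,clip]
Tick 5: prefer A, take bolt from A; A=[hinge] B=[-] C=[keg,tube,orb,clip,bolt]
Tick 6: prefer B, take hinge from A; A=[-] B=[-] C=[keg,tube,orb,clip,bolt,hinge]
Tick 7: prefer A, both empty, nothing taken; A=[-] B=[-] C=[keg,tube,orb,clip,bolt,hinge]
Tick 8: prefer B, both empty, nothing taken; A=[-] B=[-] C=[keg,tube,orb,clip,bolt,hinge]

Answer: keg tube orb clip bolt hinge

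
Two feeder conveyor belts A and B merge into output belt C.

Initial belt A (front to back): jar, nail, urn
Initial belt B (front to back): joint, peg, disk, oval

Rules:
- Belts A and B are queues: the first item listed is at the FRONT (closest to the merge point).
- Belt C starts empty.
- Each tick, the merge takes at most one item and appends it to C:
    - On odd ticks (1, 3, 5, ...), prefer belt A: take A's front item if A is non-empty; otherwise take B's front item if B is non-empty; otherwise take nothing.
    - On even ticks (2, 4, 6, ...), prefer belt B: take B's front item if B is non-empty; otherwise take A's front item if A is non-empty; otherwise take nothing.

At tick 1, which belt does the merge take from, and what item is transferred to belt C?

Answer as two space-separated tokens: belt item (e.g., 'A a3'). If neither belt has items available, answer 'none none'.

Answer: A jar

Derivation:
Tick 1: prefer A, take jar from A; A=[nail,urn] B=[joint,peg,disk,oval] C=[jar]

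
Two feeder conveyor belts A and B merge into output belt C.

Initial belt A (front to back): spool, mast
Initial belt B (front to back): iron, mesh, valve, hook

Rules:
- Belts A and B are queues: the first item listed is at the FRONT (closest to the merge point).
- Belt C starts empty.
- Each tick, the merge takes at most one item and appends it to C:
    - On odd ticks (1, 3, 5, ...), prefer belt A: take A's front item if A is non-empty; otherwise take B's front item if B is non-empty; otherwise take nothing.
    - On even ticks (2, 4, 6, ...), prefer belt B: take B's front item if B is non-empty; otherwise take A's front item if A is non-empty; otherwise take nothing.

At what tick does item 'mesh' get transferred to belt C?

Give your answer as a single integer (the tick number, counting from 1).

Tick 1: prefer A, take spool from A; A=[mast] B=[iron,mesh,valve,hook] C=[spool]
Tick 2: prefer B, take iron from B; A=[mast] B=[mesh,valve,hook] C=[spool,iron]
Tick 3: prefer A, take mast from A; A=[-] B=[mesh,valve,hook] C=[spool,iron,mast]
Tick 4: prefer B, take mesh from B; A=[-] B=[valve,hook] C=[spool,iron,mast,mesh]

Answer: 4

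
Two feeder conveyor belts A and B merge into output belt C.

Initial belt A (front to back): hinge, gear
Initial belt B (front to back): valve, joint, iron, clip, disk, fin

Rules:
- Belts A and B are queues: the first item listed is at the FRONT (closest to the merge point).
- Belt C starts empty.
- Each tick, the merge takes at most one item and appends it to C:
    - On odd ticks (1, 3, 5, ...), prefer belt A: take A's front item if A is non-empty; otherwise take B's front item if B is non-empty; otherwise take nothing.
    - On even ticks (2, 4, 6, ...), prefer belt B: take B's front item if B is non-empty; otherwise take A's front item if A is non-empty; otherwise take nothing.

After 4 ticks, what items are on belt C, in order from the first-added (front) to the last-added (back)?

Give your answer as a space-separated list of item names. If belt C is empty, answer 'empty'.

Tick 1: prefer A, take hinge from A; A=[gear] B=[valve,joint,iron,clip,disk,fin] C=[hinge]
Tick 2: prefer B, take valve from B; A=[gear] B=[joint,iron,clip,disk,fin] C=[hinge,valve]
Tick 3: prefer A, take gear from A; A=[-] B=[joint,iron,clip,disk,fin] C=[hinge,valve,gear]
Tick 4: prefer B, take joint from B; A=[-] B=[iron,clip,disk,fin] C=[hinge,valve,gear,joint]

Answer: hinge valve gear joint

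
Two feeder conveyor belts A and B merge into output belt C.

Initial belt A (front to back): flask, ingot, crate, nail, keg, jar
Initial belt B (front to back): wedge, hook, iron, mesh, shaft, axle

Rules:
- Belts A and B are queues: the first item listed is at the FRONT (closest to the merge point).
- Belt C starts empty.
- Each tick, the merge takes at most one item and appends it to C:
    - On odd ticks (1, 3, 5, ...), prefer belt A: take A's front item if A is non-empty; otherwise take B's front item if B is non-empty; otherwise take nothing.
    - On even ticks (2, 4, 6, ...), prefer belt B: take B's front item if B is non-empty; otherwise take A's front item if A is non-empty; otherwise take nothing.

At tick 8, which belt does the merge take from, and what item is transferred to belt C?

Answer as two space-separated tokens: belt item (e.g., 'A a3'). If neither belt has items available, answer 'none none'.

Answer: B mesh

Derivation:
Tick 1: prefer A, take flask from A; A=[ingot,crate,nail,keg,jar] B=[wedge,hook,iron,mesh,shaft,axle] C=[flask]
Tick 2: prefer B, take wedge from B; A=[ingot,crate,nail,keg,jar] B=[hook,iron,mesh,shaft,axle] C=[flask,wedge]
Tick 3: prefer A, take ingot from A; A=[crate,nail,keg,jar] B=[hook,iron,mesh,shaft,axle] C=[flask,wedge,ingot]
Tick 4: prefer B, take hook from B; A=[crate,nail,keg,jar] B=[iron,mesh,shaft,axle] C=[flask,wedge,ingot,hook]
Tick 5: prefer A, take crate from A; A=[nail,keg,jar] B=[iron,mesh,shaft,axle] C=[flask,wedge,ingot,hook,crate]
Tick 6: prefer B, take iron from B; A=[nail,keg,jar] B=[mesh,shaft,axle] C=[flask,wedge,ingot,hook,crate,iron]
Tick 7: prefer A, take nail from A; A=[keg,jar] B=[mesh,shaft,axle] C=[flask,wedge,ingot,hook,crate,iron,nail]
Tick 8: prefer B, take mesh from B; A=[keg,jar] B=[shaft,axle] C=[flask,wedge,ingot,hook,crate,iron,nail,mesh]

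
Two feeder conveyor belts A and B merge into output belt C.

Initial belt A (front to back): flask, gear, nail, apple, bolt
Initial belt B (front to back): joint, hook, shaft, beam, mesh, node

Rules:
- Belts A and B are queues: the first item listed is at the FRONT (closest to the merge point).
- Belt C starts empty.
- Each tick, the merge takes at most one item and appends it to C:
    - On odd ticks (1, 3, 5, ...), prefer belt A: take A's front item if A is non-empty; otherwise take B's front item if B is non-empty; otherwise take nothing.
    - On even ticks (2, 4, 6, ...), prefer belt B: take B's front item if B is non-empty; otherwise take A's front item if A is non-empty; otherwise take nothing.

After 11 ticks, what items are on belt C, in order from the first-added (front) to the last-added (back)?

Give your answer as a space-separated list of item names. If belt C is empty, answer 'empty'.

Answer: flask joint gear hook nail shaft apple beam bolt mesh node

Derivation:
Tick 1: prefer A, take flask from A; A=[gear,nail,apple,bolt] B=[joint,hook,shaft,beam,mesh,node] C=[flask]
Tick 2: prefer B, take joint from B; A=[gear,nail,apple,bolt] B=[hook,shaft,beam,mesh,node] C=[flask,joint]
Tick 3: prefer A, take gear from A; A=[nail,apple,bolt] B=[hook,shaft,beam,mesh,node] C=[flask,joint,gear]
Tick 4: prefer B, take hook from B; A=[nail,apple,bolt] B=[shaft,beam,mesh,node] C=[flask,joint,gear,hook]
Tick 5: prefer A, take nail from A; A=[apple,bolt] B=[shaft,beam,mesh,node] C=[flask,joint,gear,hook,nail]
Tick 6: prefer B, take shaft from B; A=[apple,bolt] B=[beam,mesh,node] C=[flask,joint,gear,hook,nail,shaft]
Tick 7: prefer A, take apple from A; A=[bolt] B=[beam,mesh,node] C=[flask,joint,gear,hook,nail,shaft,apple]
Tick 8: prefer B, take beam from B; A=[bolt] B=[mesh,node] C=[flask,joint,gear,hook,nail,shaft,apple,beam]
Tick 9: prefer A, take bolt from A; A=[-] B=[mesh,node] C=[flask,joint,gear,hook,nail,shaft,apple,beam,bolt]
Tick 10: prefer B, take mesh from B; A=[-] B=[node] C=[flask,joint,gear,hook,nail,shaft,apple,beam,bolt,mesh]
Tick 11: prefer A, take node from B; A=[-] B=[-] C=[flask,joint,gear,hook,nail,shaft,apple,beam,bolt,mesh,node]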